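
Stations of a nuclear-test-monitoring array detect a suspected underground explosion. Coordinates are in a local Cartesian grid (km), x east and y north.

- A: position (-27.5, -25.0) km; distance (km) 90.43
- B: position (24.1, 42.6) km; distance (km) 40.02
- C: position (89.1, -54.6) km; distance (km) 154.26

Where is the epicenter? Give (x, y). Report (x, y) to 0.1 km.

Circle about each station: (x + 27.5)² + (y + 25.0)² = 90.43²; (x − 24.1)² + (y − 42.6)² = 40.02²; (x − 89.1)² + (y + 54.6)² = 154.26².
Subtracting the A equation from the B and C equations removes the quadratic terms:
103.2 x + 135.2 y = 7590.30
233.2 x − 59.2 y = -6079.84
Solving the 2×2 system: x ≈ -9.9, y ≈ 63.7 km.

x ≈ -9.9 km, y ≈ 63.7 km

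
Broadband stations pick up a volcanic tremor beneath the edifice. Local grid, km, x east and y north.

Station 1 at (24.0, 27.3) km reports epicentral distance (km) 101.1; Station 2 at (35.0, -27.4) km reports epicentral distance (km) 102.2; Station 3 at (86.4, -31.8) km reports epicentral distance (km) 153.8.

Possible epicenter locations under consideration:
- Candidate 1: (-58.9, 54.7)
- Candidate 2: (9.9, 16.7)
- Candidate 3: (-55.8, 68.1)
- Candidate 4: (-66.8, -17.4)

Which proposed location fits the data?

For each candidate, compare |candidate − station| to the reported distance:
Candidate 1: residuals Station 1 13.8, Station 2 22.5, Station 3 15.3 → max 22.5 km
Candidate 2: residuals Station 1 83.5, Station 2 51.5, Station 3 63.2 → max 83.5 km
Candidate 3: residuals Station 1 11.5, Station 2 29.6, Station 3 20.0 → max 29.6 km
Candidate 4: residuals Station 1 0.1, Station 2 0.1, Station 3 0.1 → max 0.1 km
Only Candidate 4 has all residuals ≈ 0.

Candidate 4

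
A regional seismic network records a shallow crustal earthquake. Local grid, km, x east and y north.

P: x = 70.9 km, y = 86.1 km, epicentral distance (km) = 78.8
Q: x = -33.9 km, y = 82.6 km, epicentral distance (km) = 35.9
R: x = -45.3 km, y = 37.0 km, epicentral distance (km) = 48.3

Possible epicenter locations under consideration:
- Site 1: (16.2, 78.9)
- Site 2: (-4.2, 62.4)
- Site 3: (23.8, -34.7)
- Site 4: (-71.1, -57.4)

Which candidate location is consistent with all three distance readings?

For each candidate, compare |candidate − station| to the reported distance:
Site 1: residuals P 23.6, Q 14.3, R 26.1 → max 26.1 km
Site 2: residuals P 0.0, Q 0.0, R 0.0 → max 0.0 km
Site 3: residuals P 50.9, Q 94.8, R 51.3 → max 94.8 km
Site 4: residuals P 123.1, Q 109.0, R 49.6 → max 123.1 km
Only Site 2 has all residuals ≈ 0.

Site 2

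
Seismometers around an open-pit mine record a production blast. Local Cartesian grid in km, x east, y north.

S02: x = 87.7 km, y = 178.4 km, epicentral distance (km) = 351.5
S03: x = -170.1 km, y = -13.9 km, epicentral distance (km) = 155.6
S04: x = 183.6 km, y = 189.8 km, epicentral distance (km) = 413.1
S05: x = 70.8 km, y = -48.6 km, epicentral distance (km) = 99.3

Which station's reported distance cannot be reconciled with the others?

S05

Solve using three stations at a time. Using S02, S03, S04 (subtract circle equations pairwise → linear system) gives (x, y) ≈ (-72.0, -134.7).
Distances from that point to each station vs reported:
  S02: calculated 351.5 vs reported 351.5 → residual 0.0 km
  S03: calculated 155.6 vs reported 155.6 → residual 0.0 km
  S04: calculated 413.1 vs reported 413.1 → residual 0.0 km
  S05: calculated 166.8 vs reported 99.3 → residual 67.5 km
S02, S03, S04 are mutually consistent (residuals ≈ 0); S05 is off by 67.5 km.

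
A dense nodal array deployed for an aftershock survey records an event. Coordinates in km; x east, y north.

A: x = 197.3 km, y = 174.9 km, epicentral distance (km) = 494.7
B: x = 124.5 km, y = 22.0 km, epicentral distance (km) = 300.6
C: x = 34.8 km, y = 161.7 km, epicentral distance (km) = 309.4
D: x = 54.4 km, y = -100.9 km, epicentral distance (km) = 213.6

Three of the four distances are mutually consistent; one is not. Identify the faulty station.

A

Solve using three stations at a time. Using B, C, D (subtract circle equations pairwise → linear system) gives (x, y) ≈ (-158.3, -80.1).
Distances from that point to each station vs reported:
  A: calculated 437.6 vs reported 494.7 → residual 57.1 km
  B: calculated 300.7 vs reported 300.6 → residual 0.1 km
  C: calculated 309.5 vs reported 309.4 → residual 0.1 km
  D: calculated 213.7 vs reported 213.6 → residual 0.1 km
B, C, D are mutually consistent (residuals ≈ 0); A is off by 57.1 km.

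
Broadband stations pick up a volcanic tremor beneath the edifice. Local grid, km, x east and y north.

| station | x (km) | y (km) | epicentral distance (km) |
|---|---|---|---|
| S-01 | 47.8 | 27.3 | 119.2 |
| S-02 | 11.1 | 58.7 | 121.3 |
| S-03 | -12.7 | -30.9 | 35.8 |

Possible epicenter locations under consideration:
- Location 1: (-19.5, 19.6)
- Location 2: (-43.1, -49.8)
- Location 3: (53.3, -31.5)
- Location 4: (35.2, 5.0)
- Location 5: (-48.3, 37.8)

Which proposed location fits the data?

Location 2

For each candidate, compare |candidate − station| to the reported distance:
Location 1: residuals S-01 51.5, S-02 71.6, S-03 15.2 → max 71.6 km
Location 2: residuals S-01 0.0, S-02 0.0, S-03 0.0 → max 0.0 km
Location 3: residuals S-01 60.1, S-02 21.7, S-03 30.2 → max 60.1 km
Location 4: residuals S-01 93.6, S-02 62.4, S-03 24.1 → max 93.6 km
Location 5: residuals S-01 22.5, S-02 58.3, S-03 41.6 → max 58.3 km
Only Location 2 has all residuals ≈ 0.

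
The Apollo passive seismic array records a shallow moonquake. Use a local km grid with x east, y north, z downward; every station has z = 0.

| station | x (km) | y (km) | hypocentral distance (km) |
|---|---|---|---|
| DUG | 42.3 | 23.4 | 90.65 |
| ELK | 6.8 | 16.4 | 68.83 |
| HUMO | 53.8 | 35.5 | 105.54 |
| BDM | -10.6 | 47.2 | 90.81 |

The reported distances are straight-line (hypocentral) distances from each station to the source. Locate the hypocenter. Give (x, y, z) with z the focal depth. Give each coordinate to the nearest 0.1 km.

x ≈ -14.2 km, y ≈ -32.1 km, depth ≈ 44.1 km

Each station gives a sphere (x−x_i)² + (y−y_i)² + z² = d_i² (stations at z=0).
Subtracting the DUG sphere from ELK and HUMO: z² cancels, leaving linear equations in x and y:
-71.0 x − 14.0 y = 1458.20
23.0 x + 24.2 y = -1103.43
Solving: x ≈ -14.210, y ≈ -32.091 km (keep extra digits for the depth step; rounded: -14.2, -32.1).
Then from the DUG sphere: z² = 90.65² − (x − 42.3)² − (y − 23.4)² with x = -14.210, y = -32.091, so z ≈ 44.100 ≈ 44.1 km.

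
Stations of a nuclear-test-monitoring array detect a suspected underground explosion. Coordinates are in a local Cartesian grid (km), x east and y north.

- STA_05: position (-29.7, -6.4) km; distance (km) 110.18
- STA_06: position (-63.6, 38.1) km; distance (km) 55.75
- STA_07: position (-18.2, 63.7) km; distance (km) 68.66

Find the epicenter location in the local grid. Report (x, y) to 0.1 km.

(-81.2, 91.0)

Circle about each station: (x + 29.7)² + (y + 6.4)² = 110.18²; (x + 63.6)² + (y − 38.1)² = 55.75²; (x + 18.2)² + (y − 63.7)² = 68.66².
Subtracting the STA_05 equation from the STA_06 and STA_07 equations removes the quadratic terms:
-67.8 x + 89.0 y = 13605.09
23.0 x + 140.2 y = 10891.32
Solving the 2×2 system: x ≈ -81.2, y ≈ 91.0 km.
Check against STA_05 (with the unrounded x, y): √((x + 29.7)²+(y + 6.4)²) = 110.18 ≈ 110.18 km. ✓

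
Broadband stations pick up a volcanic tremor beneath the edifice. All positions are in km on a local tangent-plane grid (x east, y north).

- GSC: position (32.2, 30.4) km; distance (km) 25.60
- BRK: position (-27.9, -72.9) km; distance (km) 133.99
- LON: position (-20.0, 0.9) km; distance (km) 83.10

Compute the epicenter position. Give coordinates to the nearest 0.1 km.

Circle about each station: (x − 32.2)² + (y − 30.4)² = 25.60²; (x + 27.9)² + (y + 72.9)² = 133.99²; (x + 20.0)² + (y − 0.9)² = 83.10².
Subtracting pairs of circle equations eliminates x²+y² and gives linear equations (the radical axes):
-120.2 x − 206.6 y = -13166.14
-104.4 x − 59.0 y = -7810.44
Solving the 2×2 system: x ≈ 57.8, y ≈ 30.1 km.

57.8 km east, 30.1 km north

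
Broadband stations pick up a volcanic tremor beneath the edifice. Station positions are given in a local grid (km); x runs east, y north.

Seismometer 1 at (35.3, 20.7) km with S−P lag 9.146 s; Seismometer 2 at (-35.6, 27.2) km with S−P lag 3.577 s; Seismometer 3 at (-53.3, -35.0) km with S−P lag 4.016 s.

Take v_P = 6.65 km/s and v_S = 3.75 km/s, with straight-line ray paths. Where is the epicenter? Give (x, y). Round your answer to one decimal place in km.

(-39.6, -3.3)

Distance from S−P lag: d = Δt · v_P v_S / (v_P − v_S) = Δt · (6.65·3.75)/(6.65−3.75) ≈ 8.5991·Δt.
So d_Seismometer 1 = 78.65, d_Seismometer 2 = 30.76, d_Seismometer 3 = 34.53 km.
Circle about each station: (x − 35.3)² + (y − 20.7)² = 78.65²; (x + 35.6)² + (y − 27.2)² = 30.76²; (x + 53.3)² + (y + 35.0)² = 34.53².
Subtracting the Seismometer 1 equation from the Seismometer 2 and Seismometer 3 equations removes the quadratic terms:
-141.8 x + 13.0 y = 5572.26
-177.2 x − 111.4 y = 7384.81
Solving the 2×2 system: x ≈ -39.6, y ≈ -3.3 km.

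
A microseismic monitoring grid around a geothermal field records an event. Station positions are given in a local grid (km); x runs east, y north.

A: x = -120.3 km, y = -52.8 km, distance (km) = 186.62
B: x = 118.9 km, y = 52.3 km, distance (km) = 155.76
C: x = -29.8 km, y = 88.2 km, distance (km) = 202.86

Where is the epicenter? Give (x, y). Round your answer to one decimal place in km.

(62.0, -92.7)

Circle about each station: (x + 120.3)² + (y + 52.8)² = 186.62²; (x − 118.9)² + (y − 52.3)² = 155.76²; (x + 29.8)² + (y − 88.2)² = 202.86².
Subtracting pairs of circle equations eliminates x²+y² and gives linear equations (the radical axes):
478.4 x + 210.2 y = 10178.42
181.0 x + 282.0 y = -14917.81
Solving the 2×2 system: x ≈ 62.0, y ≈ -92.7 km.
Check against A (with the unrounded x, y): √((x + 120.3)²+(y + 52.8)²) = 186.62 ≈ 186.62 km. ✓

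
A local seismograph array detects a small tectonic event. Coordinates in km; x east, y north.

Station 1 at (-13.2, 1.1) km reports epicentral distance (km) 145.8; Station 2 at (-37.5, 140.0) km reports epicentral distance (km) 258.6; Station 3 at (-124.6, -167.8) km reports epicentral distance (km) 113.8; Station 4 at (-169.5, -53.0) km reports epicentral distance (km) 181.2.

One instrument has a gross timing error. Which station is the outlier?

Solve using three stations at a time. Using Station 1, Station 3, Station 4 (subtract circle equations pairwise → linear system) gives (x, y) ≈ (-13.2, -144.7).
Distances from that point to each station vs reported:
  Station 1: calculated 145.8 vs reported 145.8 → residual 0.0 km
  Station 2: calculated 285.7 vs reported 258.6 → residual 27.1 km
  Station 3: calculated 113.7 vs reported 113.8 → residual 0.1 km
  Station 4: calculated 181.2 vs reported 181.2 → residual 0.0 km
Station 1, Station 3, Station 4 are mutually consistent (residuals ≈ 0); Station 2 is off by 27.1 km.

Station 2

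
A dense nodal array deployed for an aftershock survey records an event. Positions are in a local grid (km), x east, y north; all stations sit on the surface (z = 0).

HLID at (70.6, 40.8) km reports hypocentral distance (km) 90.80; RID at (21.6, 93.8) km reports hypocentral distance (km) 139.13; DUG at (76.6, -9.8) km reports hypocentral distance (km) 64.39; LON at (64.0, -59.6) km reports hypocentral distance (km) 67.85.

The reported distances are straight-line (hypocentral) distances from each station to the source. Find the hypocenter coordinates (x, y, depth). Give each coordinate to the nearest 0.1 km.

x ≈ 57.6 km, y ≈ -26.9 km, depth ≈ 59.1 km

Each station gives a sphere (x−x_i)² + (y−y_i)² + z² = d_i² (stations at z=0).
Subtracting the HLID sphere from RID and DUG: z² cancels, leaving linear equations in x and y:
-98.0 x + 106.0 y = -8496.52
12.0 x − 101.2 y = 3413.17
Solving: x ≈ 57.608, y ≈ -26.896 km (keep extra digits for the depth step; rounded: 57.6, -26.9).
Then from the HLID sphere: z² = 90.80² − (x − 70.6)² − (y − 40.8)² with x = 57.608, y = -26.896, so z ≈ 59.102 ≈ 59.1 km.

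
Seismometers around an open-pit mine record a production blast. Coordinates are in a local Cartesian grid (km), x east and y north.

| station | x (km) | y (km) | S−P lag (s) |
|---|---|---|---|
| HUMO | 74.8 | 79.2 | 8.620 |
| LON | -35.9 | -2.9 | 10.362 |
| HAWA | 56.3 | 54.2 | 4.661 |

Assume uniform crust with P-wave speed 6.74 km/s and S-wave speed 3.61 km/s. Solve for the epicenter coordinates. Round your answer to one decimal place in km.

Distance from S−P lag: d = Δt · v_P v_S / (v_P − v_S) = Δt · (6.74·3.61)/(6.74−3.61) ≈ 7.7736·Δt.
So d_HUMO = 67.01, d_LON = 80.55, d_HAWA = 36.23 km.
Circle about each station: (x − 74.8)² + (y − 79.2)² = 67.01²; (x + 35.9)² + (y + 2.9)² = 80.55²; (x − 56.3)² + (y − 54.2)² = 36.23².
Subtracting the HUMO equation from the LON and HAWA equations removes the quadratic terms:
-221.4 x − 164.2 y = -12568.42
-37.0 x − 50.0 y = -2582.62
Solving the 2×2 system: x ≈ 40.9, y ≈ 21.4 km.
Check against HUMO (with the unrounded x, y): √((x − 74.8)²+(y − 79.2)²) = 67.02 ≈ 67.01 km. ✓

40.9 km east, 21.4 km north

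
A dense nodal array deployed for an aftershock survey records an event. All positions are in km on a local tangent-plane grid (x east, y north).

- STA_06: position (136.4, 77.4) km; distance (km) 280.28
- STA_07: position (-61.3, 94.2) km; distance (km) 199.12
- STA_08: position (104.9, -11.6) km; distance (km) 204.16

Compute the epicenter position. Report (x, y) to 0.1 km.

-77.0 km east, -104.3 km north

Circle about each station: (x − 136.4)² + (y − 77.4)² = 280.28²; (x + 61.3)² + (y − 94.2)² = 199.12²; (x − 104.9)² + (y + 11.6)² = 204.16².
Subtracting pairs of circle equations eliminates x²+y² and gives linear equations (the radical axes):
-395.4 x + 33.6 y = 26943.71
-63.0 x − 178.0 y = 23418.42
Solving the 2×2 system: x ≈ -77.0, y ≈ -104.3 km.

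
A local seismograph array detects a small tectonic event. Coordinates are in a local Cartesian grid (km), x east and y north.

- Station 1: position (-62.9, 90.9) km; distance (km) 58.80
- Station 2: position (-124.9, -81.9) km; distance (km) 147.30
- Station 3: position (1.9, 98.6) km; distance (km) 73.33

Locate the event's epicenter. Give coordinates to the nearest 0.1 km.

-38.5 km east, 37.4 km north

Circle about each station: (x + 62.9)² + (y − 90.9)² = 58.80²; (x + 124.9)² + (y + 81.9)² = 147.30²; (x − 1.9)² + (y − 98.6)² = 73.33².
Subtracting pairs of circle equations eliminates x²+y² and gives linear equations (the radical axes):
-124.0 x − 345.6 y = -8151.45
129.6 x + 15.4 y = -4413.50
Solving the 2×2 system: x ≈ -38.5, y ≈ 37.4 km.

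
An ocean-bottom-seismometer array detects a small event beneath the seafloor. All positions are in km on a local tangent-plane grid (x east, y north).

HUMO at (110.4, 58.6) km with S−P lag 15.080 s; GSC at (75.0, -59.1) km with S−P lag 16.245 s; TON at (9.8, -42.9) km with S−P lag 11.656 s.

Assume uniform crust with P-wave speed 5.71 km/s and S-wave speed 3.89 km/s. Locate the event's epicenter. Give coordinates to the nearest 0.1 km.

Distance from S−P lag: d = Δt · v_P v_S / (v_P − v_S) = Δt · (5.71·3.89)/(5.71−3.89) ≈ 12.2043·Δt.
So d_HUMO = 184.04, d_GSC = 198.26, d_TON = 142.25 km.
Circle about each station: (x − 110.4)² + (y − 58.6)² = 184.04²; (x − 75.0)² + (y + 59.1)² = 198.26²; (x − 9.8)² + (y + 42.9)² = 142.25².
Subtracting the HUMO equation from the GSC and TON equations removes the quadratic terms:
-70.8 x − 235.4 y = -11940.62
-201.2 x − 203.0 y = -50.01
Solving the 2×2 system: x ≈ -73.1, y ≈ 72.7 km.
Check against HUMO (with the unrounded x, y): √((x − 110.4)²+(y − 58.6)²) = 184.06 ≈ 184.04 km. ✓

(-73.1, 72.7)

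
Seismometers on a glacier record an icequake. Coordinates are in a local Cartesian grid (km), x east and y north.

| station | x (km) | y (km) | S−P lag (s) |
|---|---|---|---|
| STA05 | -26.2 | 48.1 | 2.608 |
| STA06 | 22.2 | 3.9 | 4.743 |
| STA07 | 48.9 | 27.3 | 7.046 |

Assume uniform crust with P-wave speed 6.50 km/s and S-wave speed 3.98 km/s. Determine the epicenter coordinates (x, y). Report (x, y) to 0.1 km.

Distance from S−P lag: d = Δt · v_P v_S / (v_P − v_S) = Δt · (6.50·3.98)/(6.50−3.98) ≈ 10.2659·Δt.
So d_STA05 = 26.77, d_STA06 = 48.69, d_STA07 = 72.33 km.
Circle about each station: (x + 26.2)² + (y − 48.1)² = 26.77²; (x − 22.2)² + (y − 3.9)² = 48.69²; (x − 48.9)² + (y − 27.3)² = 72.33².
Subtracting pairs of circle equations eliminates x²+y² and gives linear equations (the radical axes):
96.8 x − 88.4 y = -4146.08
150.2 x − 41.6 y = -4378.55
Solving the 2×2 system: x ≈ -23.2, y ≈ 21.5 km.

-23.2 km east, 21.5 km north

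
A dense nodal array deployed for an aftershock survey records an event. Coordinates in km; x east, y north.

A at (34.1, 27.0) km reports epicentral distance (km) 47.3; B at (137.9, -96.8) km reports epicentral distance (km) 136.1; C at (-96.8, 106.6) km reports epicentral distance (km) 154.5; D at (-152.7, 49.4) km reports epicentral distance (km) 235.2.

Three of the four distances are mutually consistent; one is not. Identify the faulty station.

Solve using three stations at a time. Using A, B, D (subtract circle equations pairwise → linear system) gives (x, y) ≈ (81.4, 27.1).
Distances from that point to each station vs reported:
  A: calculated 47.3 vs reported 47.3 → residual 0.0 km
  B: calculated 136.1 vs reported 136.1 → residual 0.0 km
  C: calculated 195.2 vs reported 154.5 → residual 40.7 km
  D: calculated 235.2 vs reported 235.2 → residual 0.0 km
A, B, D are mutually consistent (residuals ≈ 0); C is off by 40.7 km.

C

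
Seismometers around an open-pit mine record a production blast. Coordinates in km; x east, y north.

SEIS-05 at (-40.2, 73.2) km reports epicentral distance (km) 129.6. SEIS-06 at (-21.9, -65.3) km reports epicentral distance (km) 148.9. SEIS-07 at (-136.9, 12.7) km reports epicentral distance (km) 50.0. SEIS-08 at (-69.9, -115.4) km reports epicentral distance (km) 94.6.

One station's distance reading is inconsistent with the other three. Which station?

SEIS-06

Solve using three stations at a time. Using SEIS-05, SEIS-07, SEIS-08 (subtract circle equations pairwise → linear system) gives (x, y) ≈ (-115.3, -32.4).
Distances from that point to each station vs reported:
  SEIS-05: calculated 129.6 vs reported 129.6 → residual 0.0 km
  SEIS-06: calculated 99.0 vs reported 148.9 → residual 49.9 km
  SEIS-07: calculated 50.0 vs reported 50.0 → residual 0.0 km
  SEIS-08: calculated 94.6 vs reported 94.6 → residual 0.0 km
SEIS-05, SEIS-07, SEIS-08 are mutually consistent (residuals ≈ 0); SEIS-06 is off by 49.9 km.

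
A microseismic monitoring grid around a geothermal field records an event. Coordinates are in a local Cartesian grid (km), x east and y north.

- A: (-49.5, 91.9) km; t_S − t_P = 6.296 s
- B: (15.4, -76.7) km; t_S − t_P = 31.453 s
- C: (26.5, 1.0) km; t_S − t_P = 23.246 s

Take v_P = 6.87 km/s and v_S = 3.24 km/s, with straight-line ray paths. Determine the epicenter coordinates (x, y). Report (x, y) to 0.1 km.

x ≈ -87.7 km, y ≈ 86.3 km

Distance from S−P lag: d = Δt · v_P v_S / (v_P − v_S) = Δt · (6.87·3.24)/(6.87−3.24) ≈ 6.1319·Δt.
So d_A = 38.61, d_B = 192.87, d_C = 142.54 km.
Circle about each station: (x + 49.5)² + (y − 91.9)² = 38.61²; (x − 15.4)² + (y + 76.7)² = 192.87²; (x − 26.5)² + (y − 1.0)² = 142.54².
Subtracting the A equation from the B and C equations removes the quadratic terms:
129.8 x − 337.2 y = -40483.91
152.0 x − 181.8 y = -29019.53
Solving the 2×2 system: x ≈ -87.7, y ≈ 86.3 km.
Check against A (with the unrounded x, y): √((x + 49.5)²+(y − 91.9)²) = 38.60 ≈ 38.61 km. ✓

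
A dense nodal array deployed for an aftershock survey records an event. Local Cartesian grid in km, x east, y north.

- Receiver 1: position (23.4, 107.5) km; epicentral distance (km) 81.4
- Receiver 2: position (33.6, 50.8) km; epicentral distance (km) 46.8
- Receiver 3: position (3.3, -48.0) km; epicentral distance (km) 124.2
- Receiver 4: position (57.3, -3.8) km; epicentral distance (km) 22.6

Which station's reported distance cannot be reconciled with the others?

Solve using three stations at a time. Using Receiver 1, Receiver 2, Receiver 3 (subtract circle equations pairwise → linear system) gives (x, y) ≈ (80.4, 49.4).
Distances from that point to each station vs reported:
  Receiver 1: calculated 81.4 vs reported 81.4 → residual 0.0 km
  Receiver 2: calculated 46.8 vs reported 46.8 → residual 0.0 km
  Receiver 3: calculated 124.2 vs reported 124.2 → residual 0.0 km
  Receiver 4: calculated 58.0 vs reported 22.6 → residual 35.4 km
Receiver 1, Receiver 2, Receiver 3 are mutually consistent (residuals ≈ 0); Receiver 4 is off by 35.4 km.

Receiver 4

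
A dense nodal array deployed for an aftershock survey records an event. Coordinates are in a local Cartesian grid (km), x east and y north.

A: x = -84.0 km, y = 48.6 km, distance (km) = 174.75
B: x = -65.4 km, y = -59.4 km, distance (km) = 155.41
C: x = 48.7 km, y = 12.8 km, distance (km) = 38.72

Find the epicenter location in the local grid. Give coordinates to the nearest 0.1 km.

Circle about each station: (x + 84.0)² + (y − 48.6)² = 174.75²; (x + 65.4)² + (y + 59.4)² = 155.41²; (x − 48.7)² + (y − 12.8)² = 38.72².
Subtracting the A equation from the B and C equations removes the quadratic terms:
37.2 x − 216.0 y = 4772.85
265.4 x − 71.6 y = 22155.89
Solving the 2×2 system: x ≈ 81.3, y ≈ -8.1 km.
Check against A (with the unrounded x, y): √((x + 84.0)²+(y − 48.6)²) = 174.75 ≈ 174.75 km. ✓

x ≈ 81.3 km, y ≈ -8.1 km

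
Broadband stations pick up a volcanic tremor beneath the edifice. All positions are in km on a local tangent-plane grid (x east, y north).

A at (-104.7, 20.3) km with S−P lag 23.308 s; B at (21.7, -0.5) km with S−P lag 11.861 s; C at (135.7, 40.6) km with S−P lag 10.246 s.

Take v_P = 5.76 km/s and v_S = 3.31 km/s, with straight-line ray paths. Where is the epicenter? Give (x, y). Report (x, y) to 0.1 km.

Distance from S−P lag: d = Δt · v_P v_S / (v_P − v_S) = Δt · (5.76·3.31)/(5.76−3.31) ≈ 7.7819·Δt.
So d_A = 181.38, d_B = 92.30, d_C = 79.73 km.
Circle about each station: (x + 104.7)² + (y − 20.3)² = 181.38²; (x − 21.7)² + (y + 0.5)² = 92.30²; (x − 135.7)² + (y − 40.6)² = 79.73².
Subtracting the A equation from the B and C equations removes the quadratic terms:
252.8 x − 41.6 y = 13476.37
480.8 x + 40.6 y = 35230.50
Solving the 2×2 system: x ≈ 66.5, y ≈ 80.2 km.

x ≈ 66.5 km, y ≈ 80.2 km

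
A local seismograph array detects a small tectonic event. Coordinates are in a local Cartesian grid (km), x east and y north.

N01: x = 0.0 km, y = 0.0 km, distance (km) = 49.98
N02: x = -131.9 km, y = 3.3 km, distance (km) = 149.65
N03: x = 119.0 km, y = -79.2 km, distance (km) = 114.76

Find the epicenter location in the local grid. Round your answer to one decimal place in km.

8.2 km east, -49.3 km north

Circle about each station: x² + y² = 49.98²; (x + 131.9)² + (y − 3.3)² = 149.65²; (x − 119.0)² + (y + 79.2)² = 114.76².
Subtracting the N01 equation from the N02 and N03 equations removes the quadratic terms:
-263.8 x + 6.6 y = -2488.62
238.0 x − 158.4 y = 9761.78
Solving the 2×2 system: x ≈ 8.2, y ≈ -49.3 km.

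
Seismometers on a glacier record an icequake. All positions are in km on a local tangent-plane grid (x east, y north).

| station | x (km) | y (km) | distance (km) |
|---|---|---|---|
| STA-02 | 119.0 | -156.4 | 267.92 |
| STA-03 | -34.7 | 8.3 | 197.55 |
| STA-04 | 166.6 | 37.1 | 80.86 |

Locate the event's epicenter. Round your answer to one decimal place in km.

Circle about each station: (x − 119.0)² + (y + 156.4)² = 267.92²; (x + 34.7)² + (y − 8.3)² = 197.55²; (x − 166.6)² + (y − 37.1)² = 80.86².
Subtracting pairs of circle equations eliminates x²+y² and gives linear equations (the radical axes):
-307.4 x + 329.4 y = -4593.86
95.2 x + 387.0 y = 55752.80
Solving the 2×2 system: x ≈ 134.0, y ≈ 111.1 km.
Check against STA-02 (with the unrounded x, y): √((x − 119.0)²+(y + 156.4)²) = 267.92 ≈ 267.92 km. ✓

x ≈ 134.0 km, y ≈ 111.1 km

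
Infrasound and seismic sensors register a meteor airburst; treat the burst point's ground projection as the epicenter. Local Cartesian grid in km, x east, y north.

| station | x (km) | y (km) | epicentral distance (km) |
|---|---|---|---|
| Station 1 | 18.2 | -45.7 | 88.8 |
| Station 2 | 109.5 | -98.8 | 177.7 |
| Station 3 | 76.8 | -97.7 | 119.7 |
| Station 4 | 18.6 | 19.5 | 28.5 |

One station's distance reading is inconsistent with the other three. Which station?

Solve using three stations at a time. Using Station 1, Station 2, Station 4 (subtract circle equations pairwise → linear system) gives (x, y) ≈ (0.1, 41.3).
Distances from that point to each station vs reported:
  Station 1: calculated 88.8 vs reported 88.8 → residual 0.0 km
  Station 2: calculated 177.7 vs reported 177.7 → residual 0.0 km
  Station 3: calculated 158.7 vs reported 119.7 → residual 39.0 km
  Station 4: calculated 28.5 vs reported 28.5 → residual 0.0 km
Station 1, Station 2, Station 4 are mutually consistent (residuals ≈ 0); Station 3 is off by 39.0 km.

Station 3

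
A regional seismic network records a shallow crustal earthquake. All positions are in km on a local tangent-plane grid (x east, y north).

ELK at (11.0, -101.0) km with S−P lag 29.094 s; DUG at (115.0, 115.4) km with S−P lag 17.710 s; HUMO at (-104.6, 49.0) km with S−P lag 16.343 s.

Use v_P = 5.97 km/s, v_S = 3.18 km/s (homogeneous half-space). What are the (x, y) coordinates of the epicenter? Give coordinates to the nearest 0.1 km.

x ≈ -4.0 km, y ≈ 96.4 km

Distance from S−P lag: d = Δt · v_P v_S / (v_P − v_S) = Δt · (5.97·3.18)/(5.97−3.18) ≈ 6.8045·Δt.
So d_ELK = 197.97, d_DUG = 120.51, d_HUMO = 111.21 km.
Circle about each station: (x − 11.0)² + (y + 101.0)² = 197.97²; (x − 115.0)² + (y − 115.4)² = 120.51²; (x + 104.6)² + (y − 49.0)² = 111.21².
Subtracting the ELK equation from the DUG and HUMO equations removes the quadratic terms:
208.0 x + 432.8 y = 40889.62
-231.2 x + 300.0 y = 29844.62
Solving the 2×2 system: x ≈ -4.0, y ≈ 96.4 km.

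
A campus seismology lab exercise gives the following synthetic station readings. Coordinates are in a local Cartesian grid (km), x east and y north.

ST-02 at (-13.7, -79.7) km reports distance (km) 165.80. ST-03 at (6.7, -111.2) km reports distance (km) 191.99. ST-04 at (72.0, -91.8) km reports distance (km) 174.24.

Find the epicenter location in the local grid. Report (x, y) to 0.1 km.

35.6 km east, 78.6 km north

Circle about each station: (x + 13.7)² + (y + 79.7)² = 165.80²; (x − 6.7)² + (y + 111.2)² = 191.99²; (x − 72.0)² + (y + 91.8)² = 174.24².
Subtracting the ST-02 equation from the ST-03 and ST-04 equations removes the quadratic terms:
40.8 x − 63.0 y = -3499.97
171.4 x − 24.2 y = 4201.52
Solving the 2×2 system: x ≈ 35.6, y ≈ 78.6 km.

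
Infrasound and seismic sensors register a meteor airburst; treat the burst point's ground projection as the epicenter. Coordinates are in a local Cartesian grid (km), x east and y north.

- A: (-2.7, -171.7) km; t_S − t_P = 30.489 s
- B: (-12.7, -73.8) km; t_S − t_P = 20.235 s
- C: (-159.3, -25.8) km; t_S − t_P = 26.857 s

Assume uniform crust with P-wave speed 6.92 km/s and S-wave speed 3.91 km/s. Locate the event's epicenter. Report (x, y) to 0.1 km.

48.2 km east, 97.6 km north

Distance from S−P lag: d = Δt · v_P v_S / (v_P − v_S) = Δt · (6.92·3.91)/(6.92−3.91) ≈ 8.9891·Δt.
So d_A = 274.07, d_B = 181.89, d_C = 241.42 km.
Circle about each station: (x + 2.7)² + (y + 171.7)² = 274.07²; (x + 12.7)² + (y + 73.8)² = 181.89²; (x + 159.3)² + (y + 25.8)² = 241.42².
Subtracting pairs of circle equations eliminates x²+y² and gives linear equations (the radical axes):
-20.0 x + 195.8 y = 18149.94
-313.2 x + 291.8 y = 13384.70
Solving the 2×2 system: x ≈ 48.2, y ≈ 97.6 km.
Check against A (with the unrounded x, y): √((x + 2.7)²+(y + 171.7)²) = 274.09 ≈ 274.07 km. ✓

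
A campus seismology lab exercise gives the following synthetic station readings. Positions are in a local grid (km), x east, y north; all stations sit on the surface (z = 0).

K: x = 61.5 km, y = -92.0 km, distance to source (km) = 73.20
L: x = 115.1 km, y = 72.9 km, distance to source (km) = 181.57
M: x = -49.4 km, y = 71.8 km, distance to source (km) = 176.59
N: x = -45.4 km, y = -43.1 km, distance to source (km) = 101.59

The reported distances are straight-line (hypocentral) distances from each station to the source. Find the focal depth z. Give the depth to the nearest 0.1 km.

62.7 km

Each station gives a sphere (x−x_i)² + (y−y_i)² + z² = d_i² (stations at z=0).
Subtracting the K sphere from L and M: z² cancels, leaving linear equations in x and y:
107.2 x + 329.8 y = -21293.25
-221.8 x + 327.6 y = -30476.44
Solving: x ≈ 28.406, y ≈ -73.797 km (keep extra digits for the depth step; rounded: 28.4, -73.8).
Then from the K sphere: z² = 73.20² − (x − 61.5)² − (y + 92.0)² with x = 28.406, y = -73.797, so z ≈ 62.703 ≈ 62.7 km.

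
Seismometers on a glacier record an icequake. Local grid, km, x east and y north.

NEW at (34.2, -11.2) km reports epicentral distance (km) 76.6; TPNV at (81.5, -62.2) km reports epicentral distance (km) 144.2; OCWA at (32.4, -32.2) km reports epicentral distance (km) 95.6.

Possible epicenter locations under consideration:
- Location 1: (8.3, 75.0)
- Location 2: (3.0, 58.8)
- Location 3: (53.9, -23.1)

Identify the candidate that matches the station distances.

For each candidate, compare |candidate − station| to the reported distance:
Location 1: residuals NEW 13.4, TPNV 11.3, OCWA 14.3 → max 14.3 km
Location 2: residuals NEW 0.0, TPNV 0.0, OCWA 0.0 → max 0.0 km
Location 3: residuals NEW 53.6, TPNV 96.3, OCWA 72.3 → max 96.3 km
Only Location 2 has all residuals ≈ 0.

Location 2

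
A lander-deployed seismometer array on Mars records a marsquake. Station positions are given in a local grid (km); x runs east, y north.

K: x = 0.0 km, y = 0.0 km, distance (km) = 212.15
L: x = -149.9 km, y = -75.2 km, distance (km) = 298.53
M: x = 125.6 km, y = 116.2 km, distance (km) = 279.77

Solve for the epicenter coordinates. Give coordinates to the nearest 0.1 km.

Circle about each station: x² + y² = 212.15²; (x + 149.9)² + (y + 75.2)² = 298.53²; (x − 125.6)² + (y − 116.2)² = 279.77².
Subtracting the K equation from the L and M equations removes the quadratic terms:
-299.8 x − 150.4 y = -15987.49
251.2 x + 232.4 y = -3985.83
Solving the 2×2 system: x ≈ 135.3, y ≈ -163.4 km.

135.3 km east, -163.4 km north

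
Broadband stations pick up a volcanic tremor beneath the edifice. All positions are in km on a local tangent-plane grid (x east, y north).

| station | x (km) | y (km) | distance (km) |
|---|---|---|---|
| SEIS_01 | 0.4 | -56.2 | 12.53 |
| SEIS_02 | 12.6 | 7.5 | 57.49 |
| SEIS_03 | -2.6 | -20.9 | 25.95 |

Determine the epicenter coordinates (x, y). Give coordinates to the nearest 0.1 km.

-7.4 km east, -46.4 km north

Circle about each station: (x − 0.4)² + (y + 56.2)² = 12.53²; (x − 12.6)² + (y − 7.5)² = 57.49²; (x + 2.6)² + (y + 20.9)² = 25.95².
Subtracting pairs of circle equations eliminates x²+y² and gives linear equations (the radical axes):
24.4 x + 127.4 y = -6091.69
-6.0 x + 70.6 y = -3231.43
Solving the 2×2 system: x ≈ -7.4, y ≈ -46.4 km.
Check against SEIS_01 (with the unrounded x, y): √((x − 0.4)²+(y + 56.2)²) = 12.52 ≈ 12.53 km. ✓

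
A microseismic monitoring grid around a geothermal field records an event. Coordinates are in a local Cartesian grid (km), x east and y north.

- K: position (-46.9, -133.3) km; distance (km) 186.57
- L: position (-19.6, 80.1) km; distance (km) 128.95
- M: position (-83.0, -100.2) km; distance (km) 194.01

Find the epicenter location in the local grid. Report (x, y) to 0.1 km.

Circle about each station: (x + 46.9)² + (y + 133.3)² = 186.57²; (x + 19.6)² + (y − 80.1)² = 128.95²; (x + 83.0)² + (y + 100.2)² = 194.01².
Subtracting the K equation from the L and M equations removes the quadratic terms:
54.6 x + 426.8 y = 5011.93
-72.2 x + 66.2 y = -5870.98
Solving the 2×2 system: x ≈ 82.4, y ≈ 1.2 km.
Check against K (with the unrounded x, y): √((x + 46.9)²+(y + 133.3)²) = 186.58 ≈ 186.57 km. ✓

(82.4, 1.2)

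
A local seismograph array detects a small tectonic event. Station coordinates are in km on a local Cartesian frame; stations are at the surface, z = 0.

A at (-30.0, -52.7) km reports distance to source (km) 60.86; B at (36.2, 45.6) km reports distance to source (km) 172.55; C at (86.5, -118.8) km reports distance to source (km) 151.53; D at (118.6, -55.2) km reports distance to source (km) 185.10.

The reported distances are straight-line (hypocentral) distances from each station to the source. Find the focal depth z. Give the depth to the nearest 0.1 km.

Each station gives a sphere (x−x_i)² + (y−y_i)² + z² = d_i² (stations at z=0).
Subtracting the A sphere from B and C: z² cancels, leaving linear equations in x and y:
132.4 x + 196.6 y = -26357.05
233.0 x − 132.2 y = -1339.00
Solving: x ≈ -59.194, y ≈ -94.200 km (keep extra digits for the depth step; rounded: -59.2, -94.2).
Then from the A sphere: z² = 60.86² − (x + 30.0)² − (y + 52.7)² with x = -59.194, y = -94.200, so z ≈ 33.607 ≈ 33.6 km.

z ≈ 33.6 km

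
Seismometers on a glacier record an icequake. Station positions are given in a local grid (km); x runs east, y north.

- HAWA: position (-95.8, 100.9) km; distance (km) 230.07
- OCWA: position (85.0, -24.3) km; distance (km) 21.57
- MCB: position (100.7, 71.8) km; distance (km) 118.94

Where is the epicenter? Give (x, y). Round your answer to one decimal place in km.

x ≈ 81.6 km, y ≈ -45.6 km

Circle about each station: (x + 95.8)² + (y − 100.9)² = 230.07²; (x − 85.0)² + (y + 24.3)² = 21.57²; (x − 100.7)² + (y − 71.8)² = 118.94².
Subtracting pairs of circle equations eliminates x²+y² and gives linear equations (the radical axes):
361.6 x − 250.4 y = 40923.98
393.0 x − 58.2 y = 34722.76
Solving the 2×2 system: x ≈ 81.6, y ≈ -45.6 km.
Check against HAWA (with the unrounded x, y): √((x + 95.8)²+(y − 100.9)²) = 230.07 ≈ 230.07 km. ✓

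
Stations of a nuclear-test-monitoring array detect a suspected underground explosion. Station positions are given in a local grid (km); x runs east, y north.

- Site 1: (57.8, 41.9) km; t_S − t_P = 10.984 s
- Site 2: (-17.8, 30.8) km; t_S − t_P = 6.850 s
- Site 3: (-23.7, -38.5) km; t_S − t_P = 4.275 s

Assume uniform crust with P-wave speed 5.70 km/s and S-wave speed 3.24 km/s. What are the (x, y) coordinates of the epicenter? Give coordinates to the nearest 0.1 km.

(0.4, -17.3)

Distance from S−P lag: d = Δt · v_P v_S / (v_P − v_S) = Δt · (5.70·3.24)/(5.70−3.24) ≈ 7.5073·Δt.
So d_Site 1 = 82.46, d_Site 2 = 51.43, d_Site 3 = 32.09 km.
Circle about each station: (x − 57.8)² + (y − 41.9)² = 82.46²; (x + 17.8)² + (y − 30.8)² = 51.43²; (x + 23.7)² + (y + 38.5)² = 32.09².
Subtracting the Site 1 equation from the Site 2 and Site 3 equations removes the quadratic terms:
-151.2 x − 22.2 y = 323.64
-163.0 x − 160.8 y = 2717.37
Solving the 2×2 system: x ≈ 0.4, y ≈ -17.3 km.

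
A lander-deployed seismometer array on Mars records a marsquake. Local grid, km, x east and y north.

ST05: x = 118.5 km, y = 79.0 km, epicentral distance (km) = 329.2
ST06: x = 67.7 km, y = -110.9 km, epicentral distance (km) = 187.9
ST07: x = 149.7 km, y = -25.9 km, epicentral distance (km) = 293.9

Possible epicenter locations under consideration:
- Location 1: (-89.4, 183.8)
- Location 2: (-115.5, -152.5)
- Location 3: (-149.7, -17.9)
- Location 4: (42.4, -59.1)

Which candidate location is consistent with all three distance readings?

Location 2

For each candidate, compare |candidate − station| to the reported distance:
Location 1: residuals ST05 96.4, ST06 146.1, ST07 24.1 → max 146.1 km
Location 2: residuals ST05 0.0, ST06 0.0, ST07 0.0 → max 0.0 km
Location 3: residuals ST05 44.0, ST06 48.6, ST07 5.6 → max 48.6 km
Location 4: residuals ST05 171.5, ST06 130.3, ST07 181.6 → max 181.6 km
Only Location 2 has all residuals ≈ 0.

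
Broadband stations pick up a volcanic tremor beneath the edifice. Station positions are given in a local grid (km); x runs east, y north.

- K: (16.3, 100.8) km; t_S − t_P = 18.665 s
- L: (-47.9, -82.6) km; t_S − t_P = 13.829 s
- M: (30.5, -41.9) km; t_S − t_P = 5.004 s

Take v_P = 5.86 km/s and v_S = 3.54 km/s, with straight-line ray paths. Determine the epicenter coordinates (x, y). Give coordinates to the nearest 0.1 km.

x ≈ 72.9 km, y ≈ -56.2 km

Distance from S−P lag: d = Δt · v_P v_S / (v_P − v_S) = Δt · (5.86·3.54)/(5.86−3.54) ≈ 8.9416·Δt.
So d_K = 166.89, d_L = 123.65, d_M = 44.74 km.
Circle about each station: (x − 16.3)² + (y − 100.8)² = 166.89²; (x + 47.9)² + (y + 82.6)² = 123.65²; (x − 30.5)² + (y + 41.9)² = 44.74².
Subtracting the K equation from the L and M equations removes the quadratic terms:
-128.4 x − 366.8 y = 11253.79
28.4 x − 285.4 y = 18110.13
Solving the 2×2 system: x ≈ 72.9, y ≈ -56.2 km.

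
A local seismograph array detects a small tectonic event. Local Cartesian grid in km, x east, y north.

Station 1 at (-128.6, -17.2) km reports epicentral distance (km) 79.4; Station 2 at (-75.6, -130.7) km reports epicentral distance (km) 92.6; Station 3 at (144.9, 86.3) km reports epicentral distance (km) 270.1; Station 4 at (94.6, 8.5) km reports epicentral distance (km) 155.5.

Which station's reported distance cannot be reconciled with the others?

Station 3

Solve using three stations at a time. Using Station 1, Station 2, Station 4 (subtract circle equations pairwise → linear system) gives (x, y) ≈ (-52.8, -40.9).
Distances from that point to each station vs reported:
  Station 1: calculated 79.4 vs reported 79.4 → residual 0.0 km
  Station 2: calculated 92.6 vs reported 92.6 → residual 0.0 km
  Station 3: calculated 235.1 vs reported 270.1 → residual 35.0 km
  Station 4: calculated 155.5 vs reported 155.5 → residual 0.0 km
Station 1, Station 2, Station 4 are mutually consistent (residuals ≈ 0); Station 3 is off by 35.0 km.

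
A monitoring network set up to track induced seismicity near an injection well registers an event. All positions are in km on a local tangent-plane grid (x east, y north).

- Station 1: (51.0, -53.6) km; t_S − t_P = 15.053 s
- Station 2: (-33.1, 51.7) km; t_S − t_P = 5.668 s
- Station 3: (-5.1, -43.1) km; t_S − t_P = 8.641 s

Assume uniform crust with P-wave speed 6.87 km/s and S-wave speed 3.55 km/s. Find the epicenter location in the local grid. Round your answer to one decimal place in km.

Distance from S−P lag: d = Δt · v_P v_S / (v_P − v_S) = Δt · (6.87·3.55)/(6.87−3.55) ≈ 7.3459·Δt.
So d_Station 1 = 110.58, d_Station 2 = 41.64, d_Station 3 = 63.48 km.
Circle about each station: (x − 51.0)² + (y + 53.6)² = 110.58²; (x + 33.1)² + (y − 51.7)² = 41.64²; (x + 5.1)² + (y + 43.1)² = 63.48².
Subtracting pairs of circle equations eliminates x²+y² and gives linear equations (the radical axes):
-168.2 x + 210.6 y = 8788.59
-112.2 x + 21.0 y = 4607.89
Solving the 2×2 system: x ≈ -39.1, y ≈ 10.5 km.

x ≈ -39.1 km, y ≈ 10.5 km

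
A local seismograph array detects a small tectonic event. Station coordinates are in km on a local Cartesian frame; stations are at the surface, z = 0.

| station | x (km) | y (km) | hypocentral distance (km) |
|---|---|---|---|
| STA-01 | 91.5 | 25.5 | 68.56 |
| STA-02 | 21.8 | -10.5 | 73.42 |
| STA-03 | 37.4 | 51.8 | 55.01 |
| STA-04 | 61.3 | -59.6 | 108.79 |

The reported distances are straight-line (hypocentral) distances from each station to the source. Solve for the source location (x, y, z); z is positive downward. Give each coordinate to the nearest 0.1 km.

(47.3, 35.2, 51.5)

Each station gives a sphere (x−x_i)² + (y−y_i)² + z² = d_i² (stations at z=0).
Subtracting the STA-01 sphere from STA-02 and STA-03: z² cancels, leaving linear equations in x and y:
-139.4 x − 72.0 y = -9127.03
-108.2 x + 52.6 y = -3266.13
Solving: x ≈ 47.296, y ≈ 35.195 km (keep extra digits for the depth step; rounded: 47.3, 35.2).
Then from the STA-01 sphere: z² = 68.56² − (x − 91.5)² − (y − 25.5)² with x = 47.296, y = 35.195, so z ≈ 51.502 ≈ 51.5 km.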